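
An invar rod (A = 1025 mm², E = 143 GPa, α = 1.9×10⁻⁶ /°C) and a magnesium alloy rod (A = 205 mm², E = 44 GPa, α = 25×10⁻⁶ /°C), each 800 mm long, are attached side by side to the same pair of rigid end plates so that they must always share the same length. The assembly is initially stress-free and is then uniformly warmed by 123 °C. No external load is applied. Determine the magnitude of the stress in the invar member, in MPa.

The magnesium alloy has the larger α, so on heating it would change length more than the invar if both were free. The rigid plates force a common final length, so the magnesium alloy is put into compression and the invar into tension, with equal and opposite forces P (no external load).
Equating the net (thermal + elastic) strains gives |α₁ − α₂|·ΔT = P·[1/(A₁E₁) + 1/(A₂E₂)].
|α₁ − α₂|·ΔT = 23.1×10⁻⁶ × 123 = 0.002841.
1/(A₁E₁) + 1/(A₂E₂) = 1/(1025×143×10³) + 1/(205×44×10³) = 1.177×10⁻⁷ N⁻¹.
P = 0.002841 / 1.177×10⁻⁷ = 24140 N = 24.14 kN.
σ_{invar} = P/A₁ = 24140/1025 = 23.55 MPa, tensile.

σ ≈ 23.6 MPa (tensile)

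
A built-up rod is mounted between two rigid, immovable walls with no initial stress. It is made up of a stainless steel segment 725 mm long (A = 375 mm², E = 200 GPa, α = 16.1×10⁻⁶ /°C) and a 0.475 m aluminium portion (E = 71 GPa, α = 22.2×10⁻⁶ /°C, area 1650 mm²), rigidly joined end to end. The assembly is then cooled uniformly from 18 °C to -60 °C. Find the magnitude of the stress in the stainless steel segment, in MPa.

σ ≈ 337 MPa (tensile)

Free thermal contraction of the whole bar: Σ αᵢΔT Lᵢ = 16.1×10⁻⁶×78×725 + 22.2×10⁻⁶×78×475 = 1.733 mm.
The rigid supports impose zero overall length change; the single axial force P common to all segments must satisfy P Σ Lᵢ/(AᵢEᵢ) = δ_free.
Σ Lᵢ/(AᵢEᵢ) = 725/(375×200×10³) + 475/(1650×71×10³) = 1.372×10⁻⁵ mm/N.
Hence P = δ_free / Σ(L/AE) = 1.733/1.372×10⁻⁵ = 126.3 kN (tensile).
σ_{stainless steel} = P / A = 126300 / 375 = 336.8 MPa.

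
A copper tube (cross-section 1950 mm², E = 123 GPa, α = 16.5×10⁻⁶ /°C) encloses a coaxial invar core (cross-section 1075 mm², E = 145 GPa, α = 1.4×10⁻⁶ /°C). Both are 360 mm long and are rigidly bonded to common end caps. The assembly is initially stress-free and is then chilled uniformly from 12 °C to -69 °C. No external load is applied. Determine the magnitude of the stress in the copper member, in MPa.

The copper has the larger α, so on cooling it would change length more than the invar if both were free. The rigid plates force a common final length, so the copper is put into tension and the invar into compression, with equal and opposite forces P (no external load).
Setting the final lengths equal and cancelling L: (α₁ − α₂)ΔT = P/(A₁E₁) + P/(A₂E₂).
|α₁ − α₂|·ΔT = 15.1×10⁻⁶ × 81 = 0.001223.
1/(A₁E₁) + 1/(A₂E₂) = 1/(1950×123×10³) + 1/(1075×145×10³) = 1.058×10⁻⁸ N⁻¹.
P = 0.001223 / 1.058×10⁻⁸ = 115600 N = 115.6 kN.
σ_{copper} = P/A₁ = 115600/1950 = 59.26 MPa, tensile.

σ ≈ 59.3 MPa (tensile)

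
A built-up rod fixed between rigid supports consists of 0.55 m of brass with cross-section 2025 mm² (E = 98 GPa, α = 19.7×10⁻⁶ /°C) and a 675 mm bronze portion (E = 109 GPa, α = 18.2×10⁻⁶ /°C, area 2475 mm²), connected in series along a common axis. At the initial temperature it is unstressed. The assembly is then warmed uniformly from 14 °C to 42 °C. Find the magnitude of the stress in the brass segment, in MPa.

With the walls removed the bar would change length by δ_free = Σ αᵢΔT Lᵢ = 19.7×10⁻⁶×28×550 + 18.2×10⁻⁶×28×675 = 0.6474 mm.
The rigid supports impose zero overall length change; the single axial force P common to all segments must satisfy P Σ Lᵢ/(AᵢEᵢ) = δ_free.
The series flexibility is Σ Lᵢ/(AᵢEᵢ) = 550/(2025×98×10³) + 675/(2475×109×10³) = 5.274×10⁻⁶ mm/N.
So P = 0.6474 / 5.274×10⁻⁶ = 122.8 kN, compressive.
σ_{brass} = P / A = 122800 / 2025 = 60.62 MPa.

σ ≈ 60.6 MPa (compressive)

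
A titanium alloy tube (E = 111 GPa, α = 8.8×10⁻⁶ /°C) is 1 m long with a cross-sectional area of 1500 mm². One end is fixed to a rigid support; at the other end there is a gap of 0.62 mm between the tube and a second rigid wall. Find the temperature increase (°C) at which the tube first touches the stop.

ΔT ≈ 70.5 °C

Contact occurs when the free expansion equals the gap: αΔT L = 0.62 mm.
ΔT = 0.62 / (8.8×10⁻⁶ × 1000) = 70.45 °C.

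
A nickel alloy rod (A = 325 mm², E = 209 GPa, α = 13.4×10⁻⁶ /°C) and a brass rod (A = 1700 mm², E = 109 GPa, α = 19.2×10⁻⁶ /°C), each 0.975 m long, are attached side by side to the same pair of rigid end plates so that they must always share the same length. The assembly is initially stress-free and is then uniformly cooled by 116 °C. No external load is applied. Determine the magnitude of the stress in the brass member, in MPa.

Both members must finish at the same length. With the larger α, the brass tends to over-contract; the plates restrain it, putting the brass in tension and the nickel alloy in compression. With no external load the two internal forces are equal and opposite, magnitude P.
Compatibility of the two members (thermal + elastic change equal): (α₁ − α₂)ΔT = P·[1/(A₁E₁) + 1/(A₂E₂)].
|α₁ − α₂|·ΔT = 5.8×10⁻⁶ × 116 = 0.0006728.
1/(A₁E₁) + 1/(A₂E₂) = 1/(325×209×10³) + 1/(1700×109×10³) = 2.012×10⁻⁸ N⁻¹.
So P = 0.0006728 / 2.012×10⁻⁸ = 33.44 kN.
σ_{brass} = P/A₂ = 33440/1700 = 19.67 MPa, tensile.

σ ≈ 19.7 MPa (tensile)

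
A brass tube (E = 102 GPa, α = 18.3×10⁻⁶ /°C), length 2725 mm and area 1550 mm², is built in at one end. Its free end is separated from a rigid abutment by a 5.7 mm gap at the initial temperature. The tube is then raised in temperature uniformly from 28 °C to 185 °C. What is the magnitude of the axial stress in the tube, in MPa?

If the wall were absent the tube would grow by αΔT L = 18.3×10⁻⁶ × 157 × 2725 = 7.829 mm.
After closing the 5.7 mm clearance, 7.829 − 5.7 = 2.129 mm of expansion remains to be suppressed by the wall.
So σ = E(δ_free − g)/L = 102×10³ × 2.129/2725 = 79.7 MPa.

σ ≈ 79.7 MPa (compressive)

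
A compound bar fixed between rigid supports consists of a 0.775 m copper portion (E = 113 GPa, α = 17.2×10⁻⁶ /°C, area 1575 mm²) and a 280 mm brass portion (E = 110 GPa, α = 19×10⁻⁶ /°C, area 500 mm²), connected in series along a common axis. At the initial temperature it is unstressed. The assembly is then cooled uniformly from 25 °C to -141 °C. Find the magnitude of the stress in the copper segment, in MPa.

With the walls removed the bar would change length by δ_free = Σ αᵢΔT Lᵢ = 17.2×10⁻⁶×166×775 + 19×10⁻⁶×166×280 = 3.096 mm.
The walls prevent any net length change, so an axial force P (same in every segment) develops. Compatibility: P · Σ Lᵢ/(AᵢEᵢ) = δ_free.
The series flexibility is Σ Lᵢ/(AᵢEᵢ) = 775/(1575×113×10³) + 280/(500×110×10³) = 9.445×10⁻⁶ mm/N.
P = 3.096 / 9.445×10⁻⁶ = 327800 N = 327.8 kN, tensile.
σ_{copper} = P / A = 327800 / 1575 = 208.1 MPa.

σ ≈ 208 MPa (tensile)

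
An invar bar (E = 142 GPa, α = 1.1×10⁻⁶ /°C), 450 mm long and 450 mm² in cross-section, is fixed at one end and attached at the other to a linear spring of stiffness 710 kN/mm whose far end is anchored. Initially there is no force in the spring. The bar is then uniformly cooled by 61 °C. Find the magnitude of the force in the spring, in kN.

Free thermal contraction: δ_free = αΔT L = 1.1×10⁻⁶ × 61 × 450 = 0.0302 mm.
With a force P in the spring, the elastic change of the bar is PL/(AE) and that of the spring is P/k; compatibility requires their sum to equal δ_free.
So P = δ_free / [L/(AE) + 1/k] = 0.0302 / [ 450/(450×142×10³) + 1/(710×10³) ].
P = 0.0302 / 8.451×10⁻⁶ = 3573 N.

P ≈ 3.57 kN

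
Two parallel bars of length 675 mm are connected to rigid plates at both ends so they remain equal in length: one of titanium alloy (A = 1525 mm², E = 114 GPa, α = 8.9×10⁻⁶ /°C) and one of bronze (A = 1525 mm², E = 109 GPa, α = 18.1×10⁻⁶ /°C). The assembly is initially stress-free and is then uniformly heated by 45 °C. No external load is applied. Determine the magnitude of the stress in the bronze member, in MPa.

σ ≈ 23.1 MPa (compressive)

The bronze has the larger α, so on heating it would change length more than the titanium alloy if both were free. The rigid plates force a common final length, so the bronze is put into compression and the titanium alloy into tension, with equal and opposite forces P (no external load).
Compatibility of the two members (thermal + elastic change equal): (α₁ − α₂)ΔT = P·[1/(A₁E₁) + 1/(A₂E₂)].
|α₁ − α₂|·ΔT = 9.2×10⁻⁶ × 45 = 0.000414.
1/(A₁E₁) + 1/(A₂E₂) = 1/(1525×114×10³) + 1/(1525×109×10³) = 1.177×10⁻⁸ N⁻¹.
So P = 0.000414 / 1.177×10⁻⁸ = 35.18 kN.
σ_{bronze} = P/A₂ = 35180/1525 = 23.07 MPa, compressive.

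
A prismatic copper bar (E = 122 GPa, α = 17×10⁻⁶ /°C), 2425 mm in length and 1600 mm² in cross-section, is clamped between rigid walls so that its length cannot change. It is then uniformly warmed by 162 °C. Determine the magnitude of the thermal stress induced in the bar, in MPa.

Because both ends are immovable the net strain is zero, and the suppressed thermal strain is αΔT = 17×10⁻⁶ × 162 = 2754×10⁻⁶.
σ = EαΔT = 122×10³ × 17×10⁻⁶ × 162 = 336 MPa (compressive; the bar is trying to expand).

σ ≈ 336 MPa (compressive)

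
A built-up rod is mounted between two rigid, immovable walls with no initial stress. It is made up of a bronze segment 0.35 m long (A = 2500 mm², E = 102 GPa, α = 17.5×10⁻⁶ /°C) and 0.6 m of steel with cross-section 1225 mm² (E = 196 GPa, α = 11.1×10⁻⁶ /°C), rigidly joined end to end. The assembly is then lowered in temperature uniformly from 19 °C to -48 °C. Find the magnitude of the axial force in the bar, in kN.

P ≈ 221 kN (tensile)

Free thermal contraction of the whole bar: Σ αᵢΔT Lᵢ = 17.5×10⁻⁶×67×350 + 11.1×10⁻⁶×67×600 = 0.8566 mm.
The walls prevent any net length change, so an axial force P (same in every segment) develops. Compatibility: P · Σ Lᵢ/(AᵢEᵢ) = δ_free.
The series flexibility is Σ Lᵢ/(AᵢEᵢ) = 350/(2500×102×10³) + 600/(1225×196×10³) = 3.872×10⁻⁶ mm/N.
P = 0.8566 / 3.872×10⁻⁶ = 221300 N = 221.3 kN, tensile.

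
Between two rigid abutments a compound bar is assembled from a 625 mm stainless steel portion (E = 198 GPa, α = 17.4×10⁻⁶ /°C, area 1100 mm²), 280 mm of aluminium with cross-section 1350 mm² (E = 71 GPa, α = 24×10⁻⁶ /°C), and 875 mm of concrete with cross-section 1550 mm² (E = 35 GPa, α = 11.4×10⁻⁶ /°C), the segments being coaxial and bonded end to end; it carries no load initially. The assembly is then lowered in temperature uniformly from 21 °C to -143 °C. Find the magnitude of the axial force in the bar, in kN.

P ≈ 206 kN (tensile)

With the walls removed the bar would change length by δ_free = Σ αᵢΔT Lᵢ = 17.4×10⁻⁶×164×625 + 24×10⁻⁶×164×280 + 11.4×10⁻⁶×164×875 = 4.521 mm.
Since the ends are fixed, an axial force P builds up, equal in every segment, with P · Σ Lᵢ/(AᵢEᵢ) = δ_free.
The series flexibility is Σ Lᵢ/(AᵢEᵢ) = 625/(1100×198×10³) + 280/(1350×71×10³) + 875/(1550×35×10³) = 2.192×10⁻⁵ mm/N.
So P = 4.521 / 2.192×10⁻⁵ = 206.3 kN, tensile.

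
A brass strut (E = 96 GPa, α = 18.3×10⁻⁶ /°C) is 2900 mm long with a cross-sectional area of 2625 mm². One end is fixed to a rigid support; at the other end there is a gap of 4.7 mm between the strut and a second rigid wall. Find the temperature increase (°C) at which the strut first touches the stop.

Contact occurs when the free expansion equals the gap: αΔT L = 4.7 mm.
So ΔT = g/(αL) = 4.7/(18.3×10⁻⁶ × 2900) = 88.56 °C.

ΔT ≈ 88.6 °C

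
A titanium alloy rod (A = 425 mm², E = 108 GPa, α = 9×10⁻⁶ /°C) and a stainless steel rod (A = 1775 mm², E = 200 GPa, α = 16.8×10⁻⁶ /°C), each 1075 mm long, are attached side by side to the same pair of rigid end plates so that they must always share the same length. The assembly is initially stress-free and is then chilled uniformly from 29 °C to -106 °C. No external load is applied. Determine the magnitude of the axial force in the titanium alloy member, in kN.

The stainless steel has the larger α, so on cooling it would change length more than the titanium alloy if both were free. The rigid plates force a common final length, so the stainless steel is put into tension and the titanium alloy into compression, with equal and opposite forces P (no external load).
Compatibility of the two members (thermal + elastic change equal): (α₁ − α₂)ΔT = P·[1/(A₁E₁) + 1/(A₂E₂)].
|α₁ − α₂|·ΔT = 7.8×10⁻⁶ × 135 = 0.001053.
1/(A₁E₁) + 1/(A₂E₂) = 1/(425×108×10³) + 1/(1775×200×10³) = 2.46×10⁻⁸ N⁻¹.
P = 0.001053 / 2.46×10⁻⁸ = 42800 N = 42.8 kN.

P ≈ 42.8 kN (compressive in the titanium alloy)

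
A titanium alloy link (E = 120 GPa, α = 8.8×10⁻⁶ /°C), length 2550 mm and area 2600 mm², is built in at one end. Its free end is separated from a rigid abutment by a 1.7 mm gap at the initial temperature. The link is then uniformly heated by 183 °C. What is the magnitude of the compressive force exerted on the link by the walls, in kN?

P ≈ 294 kN

If the wall were absent the link would grow by αΔT L = 8.8×10⁻⁶ × 183 × 2550 = 4.107 mm.
After closing the 1.7 mm clearance, 4.107 − 1.7 = 2.407 mm of expansion remains to be suppressed by the wall.
That suppressed elongation corresponds to σ = E·Δ/L = 120×10³ × 2.407/2550 = 113.2 MPa.
P = σA = 113.2 × 2600 = 294.4 kN.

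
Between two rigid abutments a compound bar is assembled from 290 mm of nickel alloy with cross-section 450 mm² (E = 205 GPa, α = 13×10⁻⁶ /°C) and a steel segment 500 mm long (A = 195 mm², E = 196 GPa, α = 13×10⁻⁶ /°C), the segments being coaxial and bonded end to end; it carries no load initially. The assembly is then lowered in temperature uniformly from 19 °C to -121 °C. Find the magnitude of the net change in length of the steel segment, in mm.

|ΔL| ≈ 0.249 mm

Free thermal contraction of the whole bar: Σ αᵢΔT Lᵢ = 13×10⁻⁶×140×290 + 13×10⁻⁶×140×500 = 1.438 mm.
The walls prevent any net length change, so an axial force P (same in every segment) develops. Compatibility: P · Σ Lᵢ/(AᵢEᵢ) = δ_free.
Σ Lᵢ/(AᵢEᵢ) = 290/(450×205×10³) + 500/(195×196×10³) = 1.623×10⁻⁵ mm/N.
P = 1.438 / 1.623×10⁻⁵ = 88610 N = 88.61 kN, tensile.
For the steel segment, free thermal change = 13×10⁻⁶×140×500 = 0.91 mm and elastic change from P = 88610×500/(195×196×10³) = 1.159 mm; these oppose, so the net change is 0.249 mm (segment lengthens).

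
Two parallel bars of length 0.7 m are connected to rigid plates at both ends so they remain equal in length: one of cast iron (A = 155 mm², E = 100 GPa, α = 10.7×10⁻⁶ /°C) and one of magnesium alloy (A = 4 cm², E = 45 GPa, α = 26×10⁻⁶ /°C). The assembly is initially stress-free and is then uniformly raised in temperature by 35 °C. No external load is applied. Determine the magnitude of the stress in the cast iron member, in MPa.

The magnesium alloy has the larger α, so on heating it would change length more than the cast iron if both were free. The rigid plates force a common final length, so the magnesium alloy is put into compression and the cast iron into tension, with equal and opposite forces P (no external load).
Setting the final lengths equal and cancelling L: (α₁ − α₂)ΔT = P/(A₁E₁) + P/(A₂E₂).
|α₁ − α₂|·ΔT = 15.3×10⁻⁶ × 35 = 0.0005355.
1/(A₁E₁) + 1/(A₂E₂) = 1/(155×100×10³) + 1/(400×45×10³) = 1.201×10⁻⁷ N⁻¹.
P = 0.0005355 / 1.201×10⁻⁷ = 4460 N = 4.46 kN.
σ_{cast iron} = P/A₁ = 4460/155 = 28.77 MPa, tensile.

σ ≈ 28.8 MPa (tensile)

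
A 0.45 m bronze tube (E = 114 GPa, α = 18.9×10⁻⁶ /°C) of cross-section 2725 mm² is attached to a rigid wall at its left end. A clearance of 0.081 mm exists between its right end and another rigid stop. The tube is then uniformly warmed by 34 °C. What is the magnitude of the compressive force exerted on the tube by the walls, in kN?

P ≈ 144 kN

Free thermal elongation = αΔT L = 18.9×10⁻⁶ × 34 × 450 = 0.2892 mm.
This exceeds the 0.081 mm gap, so the wall pushes back. The portion of expansion that must be recovered elastically is δ_free − gap = 0.2892 − 0.081 = 0.2082 mm.
That suppressed elongation corresponds to σ = E·Δ/L = 114×10³ × 0.2082/450 = 52.74 MPa.
P = σA = 52.74 × 2725 = 143.7 kN.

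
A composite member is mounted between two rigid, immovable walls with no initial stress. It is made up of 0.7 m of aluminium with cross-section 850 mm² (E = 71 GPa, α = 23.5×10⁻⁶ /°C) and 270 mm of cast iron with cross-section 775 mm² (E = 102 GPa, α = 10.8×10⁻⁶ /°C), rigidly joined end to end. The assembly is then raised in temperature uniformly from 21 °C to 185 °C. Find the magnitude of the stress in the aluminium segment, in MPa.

With the walls removed the bar would change length by δ_free = Σ αᵢΔT Lᵢ = 23.5×10⁻⁶×164×700 + 10.8×10⁻⁶×164×270 = 3.176 mm.
The rigid supports impose zero overall length change; the single axial force P common to all segments must satisfy P Σ Lᵢ/(AᵢEᵢ) = δ_free.
Σ Lᵢ/(AᵢEᵢ) = 700/(850×71×10³) + 270/(775×102×10³) = 1.501×10⁻⁵ mm/N.
P = 3.176 / 1.501×10⁻⁵ = 211500 N = 211.5 kN, compressive.
σ_{aluminium} = P / A = 211500 / 850 = 248.9 MPa.

σ ≈ 249 MPa (compressive)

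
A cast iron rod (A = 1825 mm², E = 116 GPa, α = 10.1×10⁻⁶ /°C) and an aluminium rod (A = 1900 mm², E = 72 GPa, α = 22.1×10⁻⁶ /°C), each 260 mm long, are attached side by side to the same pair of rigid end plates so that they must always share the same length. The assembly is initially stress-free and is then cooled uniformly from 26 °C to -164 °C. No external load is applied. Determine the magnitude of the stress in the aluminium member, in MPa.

σ ≈ 99.7 MPa (tensile)

The aluminium has the larger α, so on cooling it would change length more than the cast iron if both were free. The rigid plates force a common final length, so the aluminium is put into tension and the cast iron into compression, with equal and opposite forces P (no external load).
Equating the net (thermal + elastic) strains gives |α₁ − α₂|·ΔT = P·[1/(A₁E₁) + 1/(A₂E₂)].
|α₁ − α₂|·ΔT = 12×10⁻⁶ × 190 = 0.00228.
1/(A₁E₁) + 1/(A₂E₂) = 1/(1825×116×10³) + 1/(1900×72×10³) = 1.203×10⁻⁸ N⁻¹.
P = 0.00228 / 1.203×10⁻⁸ = 189500 N = 189.5 kN.
σ_{aluminium} = P/A₂ = 189500/1900 = 99.72 MPa, tensile.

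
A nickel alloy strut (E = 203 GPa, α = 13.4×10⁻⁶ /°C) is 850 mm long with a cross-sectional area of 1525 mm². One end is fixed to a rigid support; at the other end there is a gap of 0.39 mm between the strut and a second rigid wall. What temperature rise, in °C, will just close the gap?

ΔT ≈ 34.2 °C

Contact occurs when the free expansion equals the gap: αΔT L = 0.39 mm.
So ΔT = g/(αL) = 0.39/(13.4×10⁻⁶ × 850) = 34.24 °C.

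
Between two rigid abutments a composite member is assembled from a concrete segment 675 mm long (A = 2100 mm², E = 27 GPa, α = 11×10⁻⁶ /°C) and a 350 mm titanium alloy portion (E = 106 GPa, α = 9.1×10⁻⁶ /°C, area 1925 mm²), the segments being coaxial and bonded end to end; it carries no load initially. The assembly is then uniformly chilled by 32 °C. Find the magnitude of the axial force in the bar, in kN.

P ≈ 24.9 kN (tensile)

With the walls removed the bar would change length by δ_free = Σ αᵢΔT Lᵢ = 11×10⁻⁶×32×675 + 9.1×10⁻⁶×32×350 = 0.3395 mm.
Since the ends are fixed, an axial force P builds up, equal in every segment, with P · Σ Lᵢ/(AᵢEᵢ) = δ_free.
Σ Lᵢ/(AᵢEᵢ) = 675/(2100×27×10³) + 350/(1925×106×10³) = 1.362×10⁻⁵ mm/N.
Hence P = δ_free / Σ(L/AE) = 0.3395/1.362×10⁻⁵ = 24.93 kN (tensile).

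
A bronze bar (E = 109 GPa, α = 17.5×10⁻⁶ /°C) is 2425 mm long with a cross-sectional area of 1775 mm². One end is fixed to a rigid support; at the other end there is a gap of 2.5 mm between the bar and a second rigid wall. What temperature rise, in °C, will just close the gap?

ΔT ≈ 58.9 °C

The gap closes when αΔT L = 2.5 mm, since the bar is still unstressed at that instant.
So ΔT = g/(αL) = 2.5/(17.5×10⁻⁶ × 2425) = 58.91 °C.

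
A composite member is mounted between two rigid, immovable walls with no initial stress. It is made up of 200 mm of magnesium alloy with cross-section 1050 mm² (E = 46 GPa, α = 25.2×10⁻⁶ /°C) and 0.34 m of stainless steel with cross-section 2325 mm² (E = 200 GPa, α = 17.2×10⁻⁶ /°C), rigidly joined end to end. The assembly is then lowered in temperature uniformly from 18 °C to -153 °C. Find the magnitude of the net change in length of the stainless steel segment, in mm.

|ΔL| ≈ 0.721 mm

With the walls removed the bar would change length by δ_free = Σ αᵢΔT Lᵢ = 25.2×10⁻⁶×171×200 + 17.2×10⁻⁶×171×340 = 1.862 mm.
Since the ends are fixed, an axial force P builds up, equal in every segment, with P · Σ Lᵢ/(AᵢEᵢ) = δ_free.
Σ Lᵢ/(AᵢEᵢ) = 200/(1050×46×10³) + 340/(2325×200×10³) = 4.872×10⁻⁶ mm/N.
Hence P = δ_free / Σ(L/AE) = 1.862/4.872×10⁻⁶ = 382.2 kN (tensile).
For the stainless steel segment, free thermal change = 17.2×10⁻⁶×171×340 = 1 mm and elastic change from P = 382200×340/(2325×200×10³) = 0.2794 mm; these oppose, so the net change is 0.721 mm (segment shortens).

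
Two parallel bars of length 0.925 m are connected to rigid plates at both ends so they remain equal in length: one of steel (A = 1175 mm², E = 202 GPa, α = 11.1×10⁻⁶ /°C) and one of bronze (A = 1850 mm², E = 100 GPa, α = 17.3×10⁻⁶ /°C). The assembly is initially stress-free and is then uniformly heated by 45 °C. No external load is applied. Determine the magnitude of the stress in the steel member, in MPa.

Equilibrium of a rigid end plate with no external load gives equal and opposite internal forces ±P in the two members. Since α_{bronze} > α_{steel}, heating drives the bronze into compression and the steel into tension.
Compatibility of the two members (thermal + elastic change equal): (α₁ − α₂)ΔT = P·[1/(A₁E₁) + 1/(A₂E₂)].
|α₁ − α₂|·ΔT = 6.2×10⁻⁶ × 45 = 0.000279.
1/(A₁E₁) + 1/(A₂E₂) = 1/(1175×202×10³) + 1/(1850×100×10³) = 9.619×10⁻⁹ N⁻¹.
So P = 0.000279 / 9.619×10⁻⁹ = 29.01 kN.
σ_{steel} = P/A₁ = 29010/1175 = 24.69 MPa, tensile.

σ ≈ 24.7 MPa (tensile)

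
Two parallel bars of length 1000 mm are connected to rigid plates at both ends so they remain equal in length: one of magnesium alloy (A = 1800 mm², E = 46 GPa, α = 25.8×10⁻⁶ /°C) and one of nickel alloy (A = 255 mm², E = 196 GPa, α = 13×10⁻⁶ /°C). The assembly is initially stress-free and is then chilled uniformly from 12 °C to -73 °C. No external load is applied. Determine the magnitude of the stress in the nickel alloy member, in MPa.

Both members must finish at the same length. With the larger α, the magnesium alloy tends to over-contract; the plates restrain it, putting the magnesium alloy in tension and the nickel alloy in compression. With no external load the two internal forces are equal and opposite, magnitude P.
Equating the net (thermal + elastic) strains gives |α₁ − α₂|·ΔT = P·[1/(A₁E₁) + 1/(A₂E₂)].
|α₁ − α₂|·ΔT = 12.8×10⁻⁶ × 85 = 0.001088.
1/(A₁E₁) + 1/(A₂E₂) = 1/(1800×46×10³) + 1/(255×196×10³) = 3.209×10⁻⁸ N⁻¹.
P = 0.001088 / 3.209×10⁻⁸ = 33910 N = 33.91 kN.
σ_{nickel alloy} = P/A₂ = 33910/255 = 133 MPa, compressive.

σ ≈ 133 MPa (compressive)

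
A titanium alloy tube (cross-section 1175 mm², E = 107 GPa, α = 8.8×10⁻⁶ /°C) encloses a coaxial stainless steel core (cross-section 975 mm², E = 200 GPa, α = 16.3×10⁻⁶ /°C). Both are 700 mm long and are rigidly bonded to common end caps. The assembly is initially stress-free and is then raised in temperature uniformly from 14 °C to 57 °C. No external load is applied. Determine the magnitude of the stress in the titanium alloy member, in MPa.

σ ≈ 21 MPa (tensile)

Equilibrium of a rigid end plate with no external load gives equal and opposite internal forces ±P in the two members. Since α_{stainless steel} > α_{titanium alloy}, heating drives the stainless steel into compression and the titanium alloy into tension.
Compatibility of the two members (thermal + elastic change equal): (α₁ − α₂)ΔT = P·[1/(A₁E₁) + 1/(A₂E₂)].
|α₁ − α₂|·ΔT = 7.5×10⁻⁶ × 43 = 0.0003225.
1/(A₁E₁) + 1/(A₂E₂) = 1/(1175×107×10³) + 1/(975×200×10³) = 1.308×10⁻⁸ N⁻¹.
So P = 0.0003225 / 1.308×10⁻⁸ = 24.65 kN.
σ_{titanium alloy} = P/A₁ = 24650/1175 = 20.98 MPa, tensile.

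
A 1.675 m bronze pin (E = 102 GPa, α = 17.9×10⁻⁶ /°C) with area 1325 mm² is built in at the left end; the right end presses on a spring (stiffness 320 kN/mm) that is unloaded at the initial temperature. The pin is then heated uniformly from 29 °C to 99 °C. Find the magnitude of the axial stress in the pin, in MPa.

σ ≈ 102 MPa (compressive)

Free thermal expansion: δ_free = αΔT L = 17.9×10⁻⁶ × 70 × 1675 = 2.099 mm.
With a force P in the spring, the elastic change of the pin is PL/(AE) and that of the spring is P/k; compatibility requires their sum to equal δ_free.
So P = δ_free / [L/(AE) + 1/k] = 2.099 / [ 1675/(1325×102×10³) + 1/(320×10³) ].
P = 2.099 / 1.552×10⁻⁵ = 135200 N.
σ = P/A = 135200/1325 = 102.1 MPa.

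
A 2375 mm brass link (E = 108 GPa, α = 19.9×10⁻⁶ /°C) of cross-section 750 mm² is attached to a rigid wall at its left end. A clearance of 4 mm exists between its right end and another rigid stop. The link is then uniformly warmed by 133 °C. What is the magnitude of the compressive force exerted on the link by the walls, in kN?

Free thermal elongation = αΔT L = 19.9×10⁻⁶ × 133 × 2375 = 6.286 mm.
This exceeds the 4 mm gap, so the wall pushes back. The portion of expansion that must be recovered elastically is δ_free − gap = 6.286 − 4 = 2.286 mm.
So σ = E(δ_free − g)/L = 108×10³ × 2.286/2375 = 103.9 MPa.
P = σA = 103.9 × 750 = 77.96 kN.

P ≈ 78 kN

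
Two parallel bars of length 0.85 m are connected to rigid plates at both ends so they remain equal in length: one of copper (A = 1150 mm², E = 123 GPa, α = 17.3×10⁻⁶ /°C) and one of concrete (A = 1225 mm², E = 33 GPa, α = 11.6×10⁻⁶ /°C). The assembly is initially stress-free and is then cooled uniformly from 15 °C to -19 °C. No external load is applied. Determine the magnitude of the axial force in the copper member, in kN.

P ≈ 6.09 kN (tensile in the copper)

Both members must finish at the same length. With the larger α, the copper tends to over-contract; the plates restrain it, putting the copper in tension and the concrete in compression. With no external load the two internal forces are equal and opposite, magnitude P.
Setting the final lengths equal and cancelling L: (α₁ − α₂)ΔT = P/(A₁E₁) + P/(A₂E₂).
|α₁ − α₂|·ΔT = 5.7×10⁻⁶ × 34 = 0.0001938.
1/(A₁E₁) + 1/(A₂E₂) = 1/(1150×123×10³) + 1/(1225×33×10³) = 3.181×10⁻⁸ N⁻¹.
So P = 0.0001938 / 3.181×10⁻⁸ = 6.093 kN.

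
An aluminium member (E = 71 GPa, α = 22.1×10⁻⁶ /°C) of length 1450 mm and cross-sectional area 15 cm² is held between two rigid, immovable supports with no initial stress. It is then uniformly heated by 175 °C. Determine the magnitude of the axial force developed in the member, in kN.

P ≈ 412 kN (compressive)

Full restraint means ε = 0, so the stress is σ = EαΔT = 71×10³ × 22.1×10⁻⁶ × 175 = 274.6 MPa.
P = AEαΔT = 1500 × 71×10³ × 22.1×10⁻⁶ × 175 = 411.9 kN (compressive).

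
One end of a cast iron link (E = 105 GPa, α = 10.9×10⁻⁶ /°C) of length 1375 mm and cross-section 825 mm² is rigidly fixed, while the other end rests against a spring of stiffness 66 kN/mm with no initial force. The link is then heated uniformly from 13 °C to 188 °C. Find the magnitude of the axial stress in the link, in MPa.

σ ≈ 102 MPa (compressive)

If the spring were absent the link would lengthen by αΔT L = 10.9×10⁻⁶ × 175 × 1375 = 2.623 mm.
With a force P in the spring, the elastic change of the link is PL/(AE) and that of the spring is P/k; compatibility requires their sum to equal δ_free.
P [ L/(AE) + 1/k ] = δ_free → P [ 1375/(825×105×10³) + 1/(66×10³) ] = 2.623.
P = 2.623 / 3.102×10⁻⁵ = 84540 N.
σ = P/A = 84540/825 = 102.5 MPa.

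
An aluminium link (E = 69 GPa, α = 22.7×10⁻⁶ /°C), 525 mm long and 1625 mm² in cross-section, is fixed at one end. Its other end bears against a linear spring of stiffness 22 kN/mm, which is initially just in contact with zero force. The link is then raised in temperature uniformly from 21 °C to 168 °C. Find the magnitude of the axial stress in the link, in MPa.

σ ≈ 21.5 MPa (compressive)

If the spring were absent the link would lengthen by αΔT L = 22.7×10⁻⁶ × 147 × 525 = 1.752 mm.
With a force P in the spring, the elastic change of the link is PL/(AE) and that of the spring is P/k; compatibility requires their sum to equal δ_free.
P [ L/(AE) + 1/k ] = δ_free → P [ 525/(1625×69×10³) + 1/(22×10³) ] = 1.752.
P = 1.752 / 5.014×10⁻⁵ = 34940 N.
σ = P/A = 34940/1625 = 21.5 MPa.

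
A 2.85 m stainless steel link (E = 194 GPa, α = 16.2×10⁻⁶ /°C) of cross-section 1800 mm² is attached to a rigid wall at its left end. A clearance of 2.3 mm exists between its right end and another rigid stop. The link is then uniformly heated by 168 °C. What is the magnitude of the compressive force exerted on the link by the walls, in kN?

P ≈ 669 kN

If the wall were absent the link would grow by αΔT L = 16.2×10⁻⁶ × 168 × 2850 = 7.757 mm.
After closing the 2.3 mm clearance, 7.757 − 2.3 = 5.457 mm of expansion remains to be suppressed by the wall.
Compatibility: PL/(AE) = 5.457 mm, so σ = P/A = E × (5.457/2850) = 371.4 MPa.
P = σA = 371.4 × 1800 = 668.6 kN.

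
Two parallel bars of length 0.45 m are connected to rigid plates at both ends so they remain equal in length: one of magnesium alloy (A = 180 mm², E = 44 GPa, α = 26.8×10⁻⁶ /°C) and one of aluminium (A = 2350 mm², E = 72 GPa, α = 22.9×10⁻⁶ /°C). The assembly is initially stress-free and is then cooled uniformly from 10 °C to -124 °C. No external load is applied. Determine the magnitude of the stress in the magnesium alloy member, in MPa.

Both members must finish at the same length. With the larger α, the magnesium alloy tends to over-contract; the plates restrain it, putting the magnesium alloy in tension and the aluminium in compression. With no external load the two internal forces are equal and opposite, magnitude P.
Setting the final lengths equal and cancelling L: (α₁ − α₂)ΔT = P/(A₁E₁) + P/(A₂E₂).
|α₁ − α₂|·ΔT = 3.9×10⁻⁶ × 134 = 0.0005226.
1/(A₁E₁) + 1/(A₂E₂) = 1/(180×44×10³) + 1/(2350×72×10³) = 1.322×10⁻⁷ N⁻¹.
So P = 0.0005226 / 1.322×10⁻⁷ = 3.954 kN.
σ_{magnesium alloy} = P/A₁ = 3954/180 = 21.97 MPa, tensile.

σ ≈ 22 MPa (tensile)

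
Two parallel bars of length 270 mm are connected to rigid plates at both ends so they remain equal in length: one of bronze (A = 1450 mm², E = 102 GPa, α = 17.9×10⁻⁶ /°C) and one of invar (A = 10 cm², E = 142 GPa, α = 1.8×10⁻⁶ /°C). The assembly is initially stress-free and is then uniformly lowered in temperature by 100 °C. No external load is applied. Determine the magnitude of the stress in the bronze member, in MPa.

σ ≈ 80.4 MPa (tensile)

Both members must finish at the same length. With the larger α, the bronze tends to over-contract; the plates restrain it, putting the bronze in tension and the invar in compression. With no external load the two internal forces are equal and opposite, magnitude P.
Equating the net (thermal + elastic) strains gives |α₁ − α₂|·ΔT = P·[1/(A₁E₁) + 1/(A₂E₂)].
|α₁ − α₂|·ΔT = 16.1×10⁻⁶ × 100 = 0.00161.
1/(A₁E₁) + 1/(A₂E₂) = 1/(1450×102×10³) + 1/(1000×142×10³) = 1.38×10⁻⁸ N⁻¹.
So P = 0.00161 / 1.38×10⁻⁸ = 116.6 kN.
σ_{bronze} = P/A₁ = 116600/1450 = 80.44 MPa, tensile.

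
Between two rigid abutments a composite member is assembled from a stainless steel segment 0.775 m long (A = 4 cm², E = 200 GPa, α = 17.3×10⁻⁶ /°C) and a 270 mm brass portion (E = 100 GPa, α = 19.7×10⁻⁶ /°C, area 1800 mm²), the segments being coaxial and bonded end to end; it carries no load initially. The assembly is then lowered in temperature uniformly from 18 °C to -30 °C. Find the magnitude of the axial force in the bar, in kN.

P ≈ 80.3 kN (tensile)

Free thermal contraction of the whole bar: Σ αᵢΔT Lᵢ = 17.3×10⁻⁶×48×775 + 19.7×10⁻⁶×48×270 = 0.8989 mm.
The walls prevent any net length change, so an axial force P (same in every segment) develops. Compatibility: P · Σ Lᵢ/(AᵢEᵢ) = δ_free.
The series flexibility is Σ Lᵢ/(AᵢEᵢ) = 775/(400×200×10³) + 270/(1800×100×10³) = 1.119×10⁻⁵ mm/N.
So P = 0.8989 / 1.119×10⁻⁵ = 80.35 kN, tensile.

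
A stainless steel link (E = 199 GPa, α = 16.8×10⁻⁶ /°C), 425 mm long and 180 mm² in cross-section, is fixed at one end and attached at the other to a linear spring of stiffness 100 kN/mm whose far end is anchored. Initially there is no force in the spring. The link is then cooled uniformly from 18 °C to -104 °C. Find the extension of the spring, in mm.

If the spring were absent the link would shorten by αΔT L = 16.8×10⁻⁶ × 122 × 425 = 0.8711 mm.
Let P be the tensile force in the spring. The link extends elastically by PL/(AE) and the spring stretches by P/k; together these equal δ_free.
So P = δ_free / [L/(AE) + 1/k] = 0.8711 / [ 425/(180×199×10³) + 1/(100×10³) ].
P = 0.8711 / 2.186×10⁻⁵ = 39840 N.
Spring extension = P/k = 39840/(100×10³) = 0.3984 mm.

δ ≈ 0.398 mm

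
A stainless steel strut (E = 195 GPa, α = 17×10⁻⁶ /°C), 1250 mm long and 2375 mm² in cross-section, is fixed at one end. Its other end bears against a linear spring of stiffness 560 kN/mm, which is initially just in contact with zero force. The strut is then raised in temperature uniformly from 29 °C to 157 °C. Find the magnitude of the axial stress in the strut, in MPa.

If the spring were absent the strut would lengthen by αΔT L = 17×10⁻⁶ × 128 × 1250 = 2.72 mm.
With a force P in the spring, the elastic change of the strut is PL/(AE) and that of the spring is P/k; compatibility requires their sum to equal δ_free.
P [ L/(AE) + 1/k ] = δ_free → P [ 1250/(2375×195×10³) + 1/(560×10³) ] = 2.72.
P = 2.72 / 4.485×10⁻⁶ = 606500 N.
σ = P/A = 606500/2375 = 255.4 MPa.

σ ≈ 255 MPa (compressive)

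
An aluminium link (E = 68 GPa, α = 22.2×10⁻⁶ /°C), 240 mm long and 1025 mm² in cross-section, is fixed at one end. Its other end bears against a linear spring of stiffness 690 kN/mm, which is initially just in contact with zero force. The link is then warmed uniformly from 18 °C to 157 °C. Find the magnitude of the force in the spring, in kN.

P ≈ 151 kN

The unrestrained thermal change is αΔT L = 22.2×10⁻⁶ × 139 × 240 = 0.7406 mm.
With a force P in the spring, the elastic change of the link is PL/(AE) and that of the spring is P/k; compatibility requires their sum to equal δ_free.
P [ L/(AE) + 1/k ] = δ_free → P [ 240/(1025×68×10³) + 1/(690×10³) ] = 0.7406.
P = 0.7406 / 4.893×10⁻⁶ = 151400 N.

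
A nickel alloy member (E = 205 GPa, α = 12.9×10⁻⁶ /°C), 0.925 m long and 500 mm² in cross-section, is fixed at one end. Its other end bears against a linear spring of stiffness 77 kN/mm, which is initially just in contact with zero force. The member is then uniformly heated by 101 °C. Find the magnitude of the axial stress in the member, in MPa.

If the spring were absent the member would lengthen by αΔT L = 12.9×10⁻⁶ × 101 × 925 = 1.205 mm.
Let P be the compressive force at the spring. The member shortens elastically by PL/(AE) and the spring compresses by P/k; together these equal δ_free.
P [ L/(AE) + 1/k ] = δ_free → P [ 925/(500×205×10³) + 1/(77×10³) ] = 1.205.
P = 1.205 / 2.201×10⁻⁵ = 54750 N.
σ = P/A = 54750/500 = 109.5 MPa.

σ ≈ 110 MPa (compressive)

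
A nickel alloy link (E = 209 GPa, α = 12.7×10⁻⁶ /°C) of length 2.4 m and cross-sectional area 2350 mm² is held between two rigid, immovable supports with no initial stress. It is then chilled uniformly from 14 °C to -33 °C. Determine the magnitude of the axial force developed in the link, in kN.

P ≈ 293 kN (tensile)

The ends cannot move, so σ = EαΔT = 209×10³ × 12.7×10⁻⁶ × 47 = 124.8 MPa.
Then P = σA = 124.8 × 2350 mm² = 293.2 kN, tensile.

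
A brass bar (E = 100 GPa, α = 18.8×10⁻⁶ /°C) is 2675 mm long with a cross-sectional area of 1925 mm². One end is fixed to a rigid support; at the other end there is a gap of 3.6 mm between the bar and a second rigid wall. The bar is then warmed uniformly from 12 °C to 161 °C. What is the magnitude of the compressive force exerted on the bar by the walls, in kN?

Free thermal elongation = αΔT L = 18.8×10⁻⁶ × 149 × 2675 = 7.493 mm.
The gap closes (δ_free > 3.6 mm) and the wall then resists a further 7.493 − 3.6 = 3.893 mm of expansion.
Compatibility: PL/(AE) = 3.893 mm, so σ = P/A = E × (3.893/2675) = 145.5 MPa.
Force on the wall = σA = 145.5 × 1925 mm² = 280.2 kN.

P ≈ 280 kN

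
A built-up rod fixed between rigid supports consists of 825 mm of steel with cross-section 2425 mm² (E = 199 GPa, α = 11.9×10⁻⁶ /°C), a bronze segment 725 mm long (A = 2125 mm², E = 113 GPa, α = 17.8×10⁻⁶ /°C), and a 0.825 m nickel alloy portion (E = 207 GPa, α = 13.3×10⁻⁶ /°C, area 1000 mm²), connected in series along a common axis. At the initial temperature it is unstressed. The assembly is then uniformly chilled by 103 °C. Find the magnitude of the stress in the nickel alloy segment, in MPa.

σ ≈ 398 MPa (tensile)

If the supports were absent, the total length change would be Σ αᵢΔT Lᵢ = 11.9×10⁻⁶×103×825 + 17.8×10⁻⁶×103×725 + 13.3×10⁻⁶×103×825 = 3.471 mm.
Since the ends are fixed, an axial force P builds up, equal in every segment, with P · Σ Lᵢ/(AᵢEᵢ) = δ_free.
The series flexibility is Σ Lᵢ/(AᵢEᵢ) = 825/(2425×199×10³) + 725/(2125×113×10³) + 825/(1000×207×10³) = 8.714×10⁻⁶ mm/N.
So P = 3.471 / 8.714×10⁻⁶ = 398.3 kN, tensile.
σ_{nickel alloy} = P / A = 398300 / 1000 = 398.3 MPa.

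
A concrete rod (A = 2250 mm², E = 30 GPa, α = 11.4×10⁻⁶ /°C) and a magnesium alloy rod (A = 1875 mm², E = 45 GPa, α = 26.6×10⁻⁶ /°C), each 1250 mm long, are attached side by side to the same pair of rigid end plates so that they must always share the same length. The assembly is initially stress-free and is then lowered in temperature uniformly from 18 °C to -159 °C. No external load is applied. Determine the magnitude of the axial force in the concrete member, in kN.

The magnesium alloy has the larger α, so on cooling it would change length more than the concrete if both were free. The rigid plates force a common final length, so the magnesium alloy is put into tension and the concrete into compression, with equal and opposite forces P (no external load).
Setting the final lengths equal and cancelling L: (α₁ − α₂)ΔT = P/(A₁E₁) + P/(A₂E₂).
|α₁ − α₂|·ΔT = 15.2×10⁻⁶ × 177 = 0.00269.
1/(A₁E₁) + 1/(A₂E₂) = 1/(2250×30×10³) + 1/(1875×45×10³) = 2.667×10⁻⁸ N⁻¹.
So P = 0.00269 / 2.667×10⁻⁸ = 100.9 kN.

P ≈ 101 kN (compressive in the concrete)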